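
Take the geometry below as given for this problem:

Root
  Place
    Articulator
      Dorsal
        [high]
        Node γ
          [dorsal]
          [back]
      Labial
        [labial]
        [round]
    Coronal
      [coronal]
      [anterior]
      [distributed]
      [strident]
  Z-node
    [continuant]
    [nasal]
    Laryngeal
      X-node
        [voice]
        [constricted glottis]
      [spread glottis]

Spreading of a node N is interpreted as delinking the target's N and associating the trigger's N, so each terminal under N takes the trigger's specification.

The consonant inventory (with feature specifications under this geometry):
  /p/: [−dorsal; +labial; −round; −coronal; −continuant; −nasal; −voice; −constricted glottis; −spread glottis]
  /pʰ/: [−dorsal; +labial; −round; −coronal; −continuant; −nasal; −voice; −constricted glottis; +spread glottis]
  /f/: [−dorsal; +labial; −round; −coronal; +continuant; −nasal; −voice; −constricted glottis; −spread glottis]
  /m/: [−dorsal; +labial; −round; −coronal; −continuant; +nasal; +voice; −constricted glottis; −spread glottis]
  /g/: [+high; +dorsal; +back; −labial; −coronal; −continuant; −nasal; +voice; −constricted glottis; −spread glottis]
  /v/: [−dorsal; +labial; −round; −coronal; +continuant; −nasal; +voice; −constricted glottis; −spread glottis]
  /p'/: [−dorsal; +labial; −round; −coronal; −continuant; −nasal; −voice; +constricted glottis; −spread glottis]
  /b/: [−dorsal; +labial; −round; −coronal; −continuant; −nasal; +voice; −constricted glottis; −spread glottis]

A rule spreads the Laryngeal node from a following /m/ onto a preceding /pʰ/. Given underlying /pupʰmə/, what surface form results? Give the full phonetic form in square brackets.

[pubmə]

The Laryngeal node dominates the terminals [voice], [constricted glottis], [spread glottis].
After delinking /pʰ/'s Laryngeal and linking /m/'s, the affected terminals become [+voice], [−constricted glottis], [−spread glottis]; [dorsal], [labial], [round], … (outside Laryngeal) are retained from /pʰ/.
The resulting bundle matches /b/ in the inventory; substituting it for /pʰ/ gives [pubmə].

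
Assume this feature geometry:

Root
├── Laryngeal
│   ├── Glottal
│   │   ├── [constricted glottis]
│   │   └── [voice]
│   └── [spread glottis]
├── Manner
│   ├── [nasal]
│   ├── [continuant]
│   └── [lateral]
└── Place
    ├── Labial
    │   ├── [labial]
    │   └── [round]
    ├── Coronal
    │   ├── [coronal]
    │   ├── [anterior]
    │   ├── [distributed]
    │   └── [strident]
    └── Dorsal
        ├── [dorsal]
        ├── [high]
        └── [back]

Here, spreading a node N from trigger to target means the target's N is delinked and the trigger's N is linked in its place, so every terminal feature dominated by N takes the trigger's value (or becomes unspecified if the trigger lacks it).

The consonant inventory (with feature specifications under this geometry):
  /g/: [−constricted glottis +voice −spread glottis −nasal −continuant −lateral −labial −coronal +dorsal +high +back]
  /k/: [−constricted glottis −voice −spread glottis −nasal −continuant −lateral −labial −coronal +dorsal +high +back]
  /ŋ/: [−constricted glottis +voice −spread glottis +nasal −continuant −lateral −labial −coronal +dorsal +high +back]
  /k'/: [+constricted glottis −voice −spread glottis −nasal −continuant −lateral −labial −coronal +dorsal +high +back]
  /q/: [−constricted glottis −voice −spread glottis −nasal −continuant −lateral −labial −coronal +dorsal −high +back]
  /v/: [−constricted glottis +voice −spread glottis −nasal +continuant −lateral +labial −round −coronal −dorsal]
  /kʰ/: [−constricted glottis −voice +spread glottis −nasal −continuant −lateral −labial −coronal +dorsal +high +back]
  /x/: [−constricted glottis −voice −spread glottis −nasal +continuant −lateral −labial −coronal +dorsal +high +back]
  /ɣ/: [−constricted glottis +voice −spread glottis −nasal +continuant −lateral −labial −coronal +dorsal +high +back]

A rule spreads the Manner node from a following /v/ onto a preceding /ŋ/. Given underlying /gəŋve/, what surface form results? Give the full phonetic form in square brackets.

[gəɣve]

Manner immediately or transitively dominates [nasal], [continuant], [lateral].
The target acquires /v/'s values for everything under Manner — [−nasal], [+continuant], [−lateral] — while keeping its own [constricted glottis], [voice], [spread glottis], ….
Among the inventory, only /ɣ/ has exactly this specification, giving the surface form [gəɣve].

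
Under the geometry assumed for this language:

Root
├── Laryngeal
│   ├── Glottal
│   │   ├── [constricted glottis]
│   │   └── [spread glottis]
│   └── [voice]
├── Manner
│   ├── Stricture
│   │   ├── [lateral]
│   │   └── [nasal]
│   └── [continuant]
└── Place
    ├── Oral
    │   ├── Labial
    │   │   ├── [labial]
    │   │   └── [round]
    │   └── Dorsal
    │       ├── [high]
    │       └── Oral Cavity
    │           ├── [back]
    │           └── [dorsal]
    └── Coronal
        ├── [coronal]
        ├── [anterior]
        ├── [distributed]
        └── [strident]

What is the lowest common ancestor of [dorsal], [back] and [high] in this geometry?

[dorsal]: Root ▹ Place ▹ Oral ▹ Dorsal ▹ Oral Cavity ▹ [dorsal].
[back]: Root ▹ Place ▹ Oral ▹ Dorsal ▹ Oral Cavity ▹ [back].
[high]: Root ▹ Place ▹ Oral ▹ Dorsal ▹ [high].
The listed terminals split across distinct daughters of Dorsal, so Dorsal itself is the smallest node containing them all.

Dorsal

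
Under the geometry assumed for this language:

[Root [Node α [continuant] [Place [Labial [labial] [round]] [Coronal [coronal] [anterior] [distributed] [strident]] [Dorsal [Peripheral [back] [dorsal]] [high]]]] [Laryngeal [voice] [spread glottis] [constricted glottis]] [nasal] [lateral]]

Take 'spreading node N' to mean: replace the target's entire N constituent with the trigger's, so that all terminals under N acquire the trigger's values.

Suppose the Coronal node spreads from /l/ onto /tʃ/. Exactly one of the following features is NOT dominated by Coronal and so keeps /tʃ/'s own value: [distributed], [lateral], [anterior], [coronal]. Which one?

[lateral]

Under this geometry, Coronal contains [coronal], [anterior], [distributed], [strident].
Of the listed options, [coronal], [distributed], [anterior] are among these and would be overwritten by spreading Coronal.
[lateral] attaches under Root, not under Coronal, so /tʃ/ retains its own value for [lateral].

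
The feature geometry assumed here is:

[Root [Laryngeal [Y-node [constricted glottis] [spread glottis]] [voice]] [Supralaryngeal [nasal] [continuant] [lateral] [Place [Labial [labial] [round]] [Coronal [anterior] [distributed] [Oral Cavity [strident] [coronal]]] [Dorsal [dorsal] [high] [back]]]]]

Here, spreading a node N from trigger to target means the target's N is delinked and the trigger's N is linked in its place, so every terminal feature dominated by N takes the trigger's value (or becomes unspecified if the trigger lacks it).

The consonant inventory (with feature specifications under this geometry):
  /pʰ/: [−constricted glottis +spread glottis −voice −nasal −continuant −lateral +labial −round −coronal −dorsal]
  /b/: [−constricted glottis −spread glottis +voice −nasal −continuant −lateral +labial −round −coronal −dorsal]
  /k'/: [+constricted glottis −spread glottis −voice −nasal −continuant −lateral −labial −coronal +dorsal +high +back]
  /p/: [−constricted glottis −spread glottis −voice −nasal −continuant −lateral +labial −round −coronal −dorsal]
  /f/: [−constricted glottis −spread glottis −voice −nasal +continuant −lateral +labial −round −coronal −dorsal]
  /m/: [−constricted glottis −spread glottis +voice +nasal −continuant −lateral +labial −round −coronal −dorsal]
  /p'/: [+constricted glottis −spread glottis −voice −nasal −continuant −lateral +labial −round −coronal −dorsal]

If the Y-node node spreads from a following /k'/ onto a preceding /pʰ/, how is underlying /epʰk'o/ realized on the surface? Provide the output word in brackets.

[ep'k'o]

Y-node immediately or transitively dominates [constricted glottis], [spread glottis].
After delinking /pʰ/'s Y-node and linking /k'/'s, the affected terminals become [+constricted glottis], [−spread glottis]; [voice], [nasal], [continuant], … (outside Y-node) are retained from /pʰ/.
Among the inventory, only /p'/ has exactly this specification, giving the surface form [ep'k'o].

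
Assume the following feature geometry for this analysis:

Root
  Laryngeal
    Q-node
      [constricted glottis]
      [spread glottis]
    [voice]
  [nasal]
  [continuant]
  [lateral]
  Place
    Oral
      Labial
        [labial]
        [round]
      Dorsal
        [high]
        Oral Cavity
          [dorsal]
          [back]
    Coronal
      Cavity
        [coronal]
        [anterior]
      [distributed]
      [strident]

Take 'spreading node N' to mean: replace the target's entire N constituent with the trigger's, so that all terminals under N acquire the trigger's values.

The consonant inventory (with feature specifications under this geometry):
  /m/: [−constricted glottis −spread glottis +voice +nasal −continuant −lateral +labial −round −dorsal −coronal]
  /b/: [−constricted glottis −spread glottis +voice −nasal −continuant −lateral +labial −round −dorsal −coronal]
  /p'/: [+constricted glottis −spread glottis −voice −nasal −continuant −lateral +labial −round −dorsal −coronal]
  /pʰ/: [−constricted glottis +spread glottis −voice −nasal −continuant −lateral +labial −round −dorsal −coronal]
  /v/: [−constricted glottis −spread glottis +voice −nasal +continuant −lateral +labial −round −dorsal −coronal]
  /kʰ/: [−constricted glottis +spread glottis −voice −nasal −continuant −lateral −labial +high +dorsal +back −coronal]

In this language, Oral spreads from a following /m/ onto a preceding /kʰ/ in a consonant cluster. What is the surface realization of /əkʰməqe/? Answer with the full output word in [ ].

[əpʰməqe]

Oral immediately or transitively dominates [labial], [round], [high], [dorsal], [back].
After delinking /kʰ/'s Oral and linking /m/'s, the affected terminals become [+labial], [−round], [−dorsal]; [constricted glottis], [spread glottis], [voice], … (outside Oral) are retained from /kʰ/.
Among the inventory, only /pʰ/ has exactly this specification, giving the surface form [əpʰməqe].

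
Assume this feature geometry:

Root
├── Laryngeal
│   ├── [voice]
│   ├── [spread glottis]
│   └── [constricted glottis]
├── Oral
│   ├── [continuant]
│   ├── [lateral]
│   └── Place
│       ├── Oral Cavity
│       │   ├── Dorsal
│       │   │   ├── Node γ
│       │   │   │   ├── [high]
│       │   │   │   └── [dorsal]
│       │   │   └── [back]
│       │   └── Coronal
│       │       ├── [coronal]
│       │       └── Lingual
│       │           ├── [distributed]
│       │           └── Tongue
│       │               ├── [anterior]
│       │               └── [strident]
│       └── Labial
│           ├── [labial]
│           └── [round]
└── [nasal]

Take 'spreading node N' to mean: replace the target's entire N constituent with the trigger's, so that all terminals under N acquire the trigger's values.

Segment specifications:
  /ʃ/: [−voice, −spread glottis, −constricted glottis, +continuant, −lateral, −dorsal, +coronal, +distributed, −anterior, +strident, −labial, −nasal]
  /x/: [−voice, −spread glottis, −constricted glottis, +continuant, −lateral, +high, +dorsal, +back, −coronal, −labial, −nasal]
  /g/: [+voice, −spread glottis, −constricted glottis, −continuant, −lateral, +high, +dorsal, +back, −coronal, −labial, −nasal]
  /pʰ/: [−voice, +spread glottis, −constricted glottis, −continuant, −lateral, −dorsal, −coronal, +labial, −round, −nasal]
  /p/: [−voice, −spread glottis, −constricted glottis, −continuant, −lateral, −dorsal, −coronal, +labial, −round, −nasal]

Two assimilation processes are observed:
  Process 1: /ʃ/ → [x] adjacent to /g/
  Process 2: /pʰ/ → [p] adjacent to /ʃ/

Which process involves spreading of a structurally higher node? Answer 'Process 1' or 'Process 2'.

Process 1 alters [coronal], [anterior], [distributed], [strident], [dorsal], [high], [back]; the lowest common ancestor is Oral Cavity (depth 3 from Root).
Process 2 alters [spread glottis]; the lowest dominating node is [spread glottis] (depth 2 from Root).
Depth 2 < depth 3; Process 2 involves the structurally higher constituent [spread glottis].

Process 2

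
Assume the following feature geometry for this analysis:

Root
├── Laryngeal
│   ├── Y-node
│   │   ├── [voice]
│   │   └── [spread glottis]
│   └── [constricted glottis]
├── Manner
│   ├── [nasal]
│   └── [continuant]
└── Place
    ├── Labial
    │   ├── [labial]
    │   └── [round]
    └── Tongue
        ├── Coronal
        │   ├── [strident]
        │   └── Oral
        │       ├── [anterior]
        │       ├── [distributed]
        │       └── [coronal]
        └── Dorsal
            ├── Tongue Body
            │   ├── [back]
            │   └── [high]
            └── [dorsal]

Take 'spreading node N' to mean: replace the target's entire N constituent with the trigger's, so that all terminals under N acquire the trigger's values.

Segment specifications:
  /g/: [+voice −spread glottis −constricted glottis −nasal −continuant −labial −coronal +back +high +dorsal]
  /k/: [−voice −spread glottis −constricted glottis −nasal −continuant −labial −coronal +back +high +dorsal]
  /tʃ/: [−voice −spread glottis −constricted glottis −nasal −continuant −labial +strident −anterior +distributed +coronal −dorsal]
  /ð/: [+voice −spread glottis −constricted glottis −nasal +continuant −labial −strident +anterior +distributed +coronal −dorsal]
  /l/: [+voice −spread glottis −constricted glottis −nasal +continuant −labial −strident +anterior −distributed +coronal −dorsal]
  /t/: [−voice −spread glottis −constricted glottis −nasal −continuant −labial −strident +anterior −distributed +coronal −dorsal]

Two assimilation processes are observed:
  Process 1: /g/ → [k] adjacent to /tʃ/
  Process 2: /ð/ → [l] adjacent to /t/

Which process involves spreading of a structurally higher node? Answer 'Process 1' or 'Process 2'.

Process 1

Process 1 alters [voice]; the lowest dominating node is [voice] (depth 3 from Root).
Process 2 alters [distributed]; the lowest dominating node is [distributed] (depth 5 from Root).
[voice] is closer to Root than [distributed], so Process 1 spreads the higher node.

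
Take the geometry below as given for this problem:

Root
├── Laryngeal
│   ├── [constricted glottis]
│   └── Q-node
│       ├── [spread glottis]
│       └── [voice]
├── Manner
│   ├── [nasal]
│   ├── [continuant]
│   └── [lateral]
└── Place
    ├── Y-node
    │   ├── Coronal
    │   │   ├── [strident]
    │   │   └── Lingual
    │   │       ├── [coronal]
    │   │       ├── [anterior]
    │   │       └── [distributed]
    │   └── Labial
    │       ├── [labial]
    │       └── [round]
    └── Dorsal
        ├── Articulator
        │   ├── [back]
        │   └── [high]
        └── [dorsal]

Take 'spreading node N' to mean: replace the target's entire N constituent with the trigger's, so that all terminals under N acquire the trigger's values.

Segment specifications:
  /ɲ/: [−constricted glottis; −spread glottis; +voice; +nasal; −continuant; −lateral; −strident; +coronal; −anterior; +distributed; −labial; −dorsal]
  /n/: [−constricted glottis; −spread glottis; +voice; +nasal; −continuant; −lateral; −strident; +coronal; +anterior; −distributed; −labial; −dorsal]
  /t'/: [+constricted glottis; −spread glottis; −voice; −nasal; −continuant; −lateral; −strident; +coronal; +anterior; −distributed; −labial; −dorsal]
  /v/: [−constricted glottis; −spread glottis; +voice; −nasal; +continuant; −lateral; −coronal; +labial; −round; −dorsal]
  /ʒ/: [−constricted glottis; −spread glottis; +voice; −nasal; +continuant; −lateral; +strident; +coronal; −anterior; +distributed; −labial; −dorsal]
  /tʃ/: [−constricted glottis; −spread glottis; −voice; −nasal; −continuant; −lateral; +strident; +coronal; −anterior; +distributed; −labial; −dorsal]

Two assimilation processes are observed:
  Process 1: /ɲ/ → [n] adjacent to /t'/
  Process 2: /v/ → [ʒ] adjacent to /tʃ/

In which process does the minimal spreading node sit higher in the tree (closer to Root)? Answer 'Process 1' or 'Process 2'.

Process 2

Process 1 alters [anterior], [distributed]; the lowest common ancestor is Lingual (depth 4 from Root).
Process 2 alters [labial], [round], [coronal], [anterior], [distributed], [strident]; the lowest common ancestor is Y-node (depth 2 from Root).
Y-node is closer to Root than Lingual, so Process 2 spreads the higher node.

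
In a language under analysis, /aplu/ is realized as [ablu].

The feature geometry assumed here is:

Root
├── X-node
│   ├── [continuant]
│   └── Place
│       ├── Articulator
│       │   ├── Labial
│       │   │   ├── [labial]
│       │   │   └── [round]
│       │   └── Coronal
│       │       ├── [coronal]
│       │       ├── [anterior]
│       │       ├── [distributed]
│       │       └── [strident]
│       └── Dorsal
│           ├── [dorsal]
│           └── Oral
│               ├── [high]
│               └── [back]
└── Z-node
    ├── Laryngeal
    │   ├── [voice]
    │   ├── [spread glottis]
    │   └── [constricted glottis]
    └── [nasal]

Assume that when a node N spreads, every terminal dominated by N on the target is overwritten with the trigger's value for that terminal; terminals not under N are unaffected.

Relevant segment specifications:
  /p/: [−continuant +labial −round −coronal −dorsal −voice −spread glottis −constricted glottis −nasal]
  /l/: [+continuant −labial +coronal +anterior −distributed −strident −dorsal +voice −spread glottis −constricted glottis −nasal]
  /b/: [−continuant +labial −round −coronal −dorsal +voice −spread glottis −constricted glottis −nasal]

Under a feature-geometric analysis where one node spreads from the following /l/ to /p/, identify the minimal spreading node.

[voice]

Feature comparison: [voice] differs between /p/ and [b]; the remaining terminals match.
With a single altered terminal, the smallest constituent that could spread is that terminal — [voice].
[continuant], [labial] stay as in /p/ although /l/ differs there, so no node dominating them spread; among the remaining candidates [voice] is the lowest that derives the output.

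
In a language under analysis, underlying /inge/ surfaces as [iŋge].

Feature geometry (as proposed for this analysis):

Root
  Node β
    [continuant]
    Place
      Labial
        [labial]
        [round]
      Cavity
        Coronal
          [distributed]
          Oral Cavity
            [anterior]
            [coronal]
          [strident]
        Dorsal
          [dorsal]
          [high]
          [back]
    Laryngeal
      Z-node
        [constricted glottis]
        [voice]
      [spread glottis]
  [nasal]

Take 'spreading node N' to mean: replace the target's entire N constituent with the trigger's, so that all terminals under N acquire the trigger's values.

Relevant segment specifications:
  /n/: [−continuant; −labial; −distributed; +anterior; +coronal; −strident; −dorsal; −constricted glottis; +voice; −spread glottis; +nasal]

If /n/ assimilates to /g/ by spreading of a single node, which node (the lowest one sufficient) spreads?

/n/ and [ŋ] differ in [coronal], [anterior], [distributed], [strident], [dorsal], [high], [back]; every other specified feature is identical.
Tracing each changed feature up the tree, the paths first meet at Cavity; any lower node misses at least one of them.
If Cavity spreads, every terminal under it takes /g/'s value, producing [ŋ] as observed.
[nasal], a feature on which the two segments disagree outside Cavity, is unchanged — nothing dominating it spread, and Cavity is the minimal sufficient constituent.

Cavity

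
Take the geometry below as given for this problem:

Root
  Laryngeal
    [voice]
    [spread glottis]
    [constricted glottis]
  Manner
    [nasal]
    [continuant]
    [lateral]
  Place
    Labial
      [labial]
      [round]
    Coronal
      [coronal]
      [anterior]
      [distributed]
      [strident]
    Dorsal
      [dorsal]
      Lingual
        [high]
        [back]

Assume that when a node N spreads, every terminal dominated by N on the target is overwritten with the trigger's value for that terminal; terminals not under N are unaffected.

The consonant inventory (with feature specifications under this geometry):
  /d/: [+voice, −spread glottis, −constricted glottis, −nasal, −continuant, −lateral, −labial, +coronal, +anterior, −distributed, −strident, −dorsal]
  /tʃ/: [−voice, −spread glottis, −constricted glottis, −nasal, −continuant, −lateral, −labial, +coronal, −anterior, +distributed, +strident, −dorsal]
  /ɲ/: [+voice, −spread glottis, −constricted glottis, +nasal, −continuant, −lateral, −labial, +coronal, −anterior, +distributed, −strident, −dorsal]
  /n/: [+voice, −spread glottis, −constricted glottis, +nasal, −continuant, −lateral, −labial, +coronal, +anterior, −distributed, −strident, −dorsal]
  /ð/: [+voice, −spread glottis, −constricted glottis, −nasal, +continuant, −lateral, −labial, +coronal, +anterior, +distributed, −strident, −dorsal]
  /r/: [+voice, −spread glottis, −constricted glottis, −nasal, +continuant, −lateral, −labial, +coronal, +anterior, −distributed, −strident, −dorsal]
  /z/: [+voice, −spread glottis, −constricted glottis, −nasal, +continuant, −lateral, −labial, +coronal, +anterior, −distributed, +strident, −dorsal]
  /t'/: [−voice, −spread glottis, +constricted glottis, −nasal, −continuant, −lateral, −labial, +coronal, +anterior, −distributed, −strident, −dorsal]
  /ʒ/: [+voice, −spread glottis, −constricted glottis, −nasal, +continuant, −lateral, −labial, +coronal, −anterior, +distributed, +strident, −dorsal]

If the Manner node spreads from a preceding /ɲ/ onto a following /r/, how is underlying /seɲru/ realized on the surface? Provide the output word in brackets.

Terminals under Manner in this geometry: [nasal], [continuant], [lateral].
Spreading Manner from /ɲ/ onto /r/ replaces those values with /ɲ/'s: [+nasal], [−continuant], [−lateral]. Features outside Manner ([voice], [spread glottis], [constricted glottis], …) stay as in /r/.
Among the inventory, only /n/ has exactly this specification, giving the surface form [seɲnu].

[seɲnu]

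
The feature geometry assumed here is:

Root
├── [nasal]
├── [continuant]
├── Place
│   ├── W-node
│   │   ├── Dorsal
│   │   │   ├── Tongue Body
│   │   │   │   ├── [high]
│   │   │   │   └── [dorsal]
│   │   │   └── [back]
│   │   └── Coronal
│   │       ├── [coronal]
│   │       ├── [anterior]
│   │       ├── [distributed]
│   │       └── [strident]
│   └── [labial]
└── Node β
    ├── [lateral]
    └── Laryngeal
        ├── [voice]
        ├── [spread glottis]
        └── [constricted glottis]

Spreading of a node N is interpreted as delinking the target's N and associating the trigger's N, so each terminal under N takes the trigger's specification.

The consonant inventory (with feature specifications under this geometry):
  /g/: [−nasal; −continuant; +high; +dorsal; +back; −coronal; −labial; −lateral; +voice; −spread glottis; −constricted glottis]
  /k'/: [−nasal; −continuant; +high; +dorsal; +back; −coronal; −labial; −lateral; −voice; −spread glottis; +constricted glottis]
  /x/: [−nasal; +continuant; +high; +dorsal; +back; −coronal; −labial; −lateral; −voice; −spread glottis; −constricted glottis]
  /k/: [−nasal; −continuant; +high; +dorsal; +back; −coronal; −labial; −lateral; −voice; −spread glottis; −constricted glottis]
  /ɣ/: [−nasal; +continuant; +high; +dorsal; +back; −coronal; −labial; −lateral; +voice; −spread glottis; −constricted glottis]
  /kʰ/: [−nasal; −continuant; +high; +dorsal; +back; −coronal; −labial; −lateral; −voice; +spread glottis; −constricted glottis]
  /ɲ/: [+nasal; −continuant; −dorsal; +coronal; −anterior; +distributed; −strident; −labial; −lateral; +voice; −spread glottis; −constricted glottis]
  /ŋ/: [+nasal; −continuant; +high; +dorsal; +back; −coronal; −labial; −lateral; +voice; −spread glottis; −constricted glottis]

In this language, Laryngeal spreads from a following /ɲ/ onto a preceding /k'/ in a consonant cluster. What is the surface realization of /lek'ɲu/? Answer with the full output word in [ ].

[legɲu]

The Laryngeal node dominates the terminals [voice], [spread glottis], [constricted glottis].
After delinking /k'/'s Laryngeal and linking /ɲ/'s, the affected terminals become [+voice], [−spread glottis], [−constricted glottis]; [nasal], [continuant], [high], … (outside Laryngeal) are retained from /k'/.
This feature bundle is that of [g], so /lek'ɲu/ surfaces as [legɲu].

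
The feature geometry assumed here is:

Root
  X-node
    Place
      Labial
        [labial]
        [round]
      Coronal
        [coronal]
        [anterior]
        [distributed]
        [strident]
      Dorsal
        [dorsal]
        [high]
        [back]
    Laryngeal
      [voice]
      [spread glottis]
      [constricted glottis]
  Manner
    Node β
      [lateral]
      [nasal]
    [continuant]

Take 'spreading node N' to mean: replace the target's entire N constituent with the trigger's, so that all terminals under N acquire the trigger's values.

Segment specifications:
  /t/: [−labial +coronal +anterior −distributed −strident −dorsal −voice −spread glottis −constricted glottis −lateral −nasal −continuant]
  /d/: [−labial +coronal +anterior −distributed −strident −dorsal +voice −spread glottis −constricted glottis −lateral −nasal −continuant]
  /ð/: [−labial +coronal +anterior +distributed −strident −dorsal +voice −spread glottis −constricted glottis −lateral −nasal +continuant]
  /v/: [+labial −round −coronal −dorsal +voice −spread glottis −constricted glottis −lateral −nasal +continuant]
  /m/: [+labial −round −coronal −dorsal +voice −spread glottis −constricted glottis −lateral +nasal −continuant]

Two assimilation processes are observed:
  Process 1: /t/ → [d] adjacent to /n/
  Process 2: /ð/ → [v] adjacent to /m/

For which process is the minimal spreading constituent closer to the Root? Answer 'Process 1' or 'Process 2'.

Process 1 alters [voice]; the lowest dominating node is [voice] (depth 3 from Root).
Process 2: the features that change are [labial], [round], [coronal], [anterior], [distributed], [strident]; the minimal node is Place (depth 2).
Place (depth 2) sits above [voice] (depth 3), making Process 2 the one with the higher spreading node.

Process 2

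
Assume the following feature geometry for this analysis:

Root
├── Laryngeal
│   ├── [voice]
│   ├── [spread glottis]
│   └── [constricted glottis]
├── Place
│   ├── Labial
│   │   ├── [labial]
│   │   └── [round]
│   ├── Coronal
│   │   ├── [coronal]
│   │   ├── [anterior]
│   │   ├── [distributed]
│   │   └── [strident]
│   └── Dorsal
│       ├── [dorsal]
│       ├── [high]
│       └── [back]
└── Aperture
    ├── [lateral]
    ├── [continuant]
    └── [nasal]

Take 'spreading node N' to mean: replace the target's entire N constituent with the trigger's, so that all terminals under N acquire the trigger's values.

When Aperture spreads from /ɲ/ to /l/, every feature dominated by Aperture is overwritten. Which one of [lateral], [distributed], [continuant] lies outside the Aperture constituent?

Aperture dominates exactly [lateral], [continuant], [nasal].
Of the listed options, [lateral], [continuant] are among these and would be overwritten by spreading Aperture.
But [distributed] is a dependent of Coronal, outside Aperture; it is therefore untouched by the spreading.

[distributed]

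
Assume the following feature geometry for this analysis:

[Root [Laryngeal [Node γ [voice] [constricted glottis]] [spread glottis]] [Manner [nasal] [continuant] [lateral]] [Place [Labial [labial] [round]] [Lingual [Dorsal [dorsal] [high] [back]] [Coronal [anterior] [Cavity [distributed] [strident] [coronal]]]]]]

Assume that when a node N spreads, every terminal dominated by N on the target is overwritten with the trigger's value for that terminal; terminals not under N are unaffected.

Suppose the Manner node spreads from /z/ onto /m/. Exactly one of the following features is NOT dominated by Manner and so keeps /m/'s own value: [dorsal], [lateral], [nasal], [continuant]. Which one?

[dorsal]

Under this geometry, Manner contains [nasal], [continuant], [lateral].
Spreading Manner replaces [lateral], [nasal], [continuant] with the trigger's values, since each sits inside the Manner constituent.
But [dorsal] is a dependent of Dorsal, outside Manner; it is therefore untouched by the spreading.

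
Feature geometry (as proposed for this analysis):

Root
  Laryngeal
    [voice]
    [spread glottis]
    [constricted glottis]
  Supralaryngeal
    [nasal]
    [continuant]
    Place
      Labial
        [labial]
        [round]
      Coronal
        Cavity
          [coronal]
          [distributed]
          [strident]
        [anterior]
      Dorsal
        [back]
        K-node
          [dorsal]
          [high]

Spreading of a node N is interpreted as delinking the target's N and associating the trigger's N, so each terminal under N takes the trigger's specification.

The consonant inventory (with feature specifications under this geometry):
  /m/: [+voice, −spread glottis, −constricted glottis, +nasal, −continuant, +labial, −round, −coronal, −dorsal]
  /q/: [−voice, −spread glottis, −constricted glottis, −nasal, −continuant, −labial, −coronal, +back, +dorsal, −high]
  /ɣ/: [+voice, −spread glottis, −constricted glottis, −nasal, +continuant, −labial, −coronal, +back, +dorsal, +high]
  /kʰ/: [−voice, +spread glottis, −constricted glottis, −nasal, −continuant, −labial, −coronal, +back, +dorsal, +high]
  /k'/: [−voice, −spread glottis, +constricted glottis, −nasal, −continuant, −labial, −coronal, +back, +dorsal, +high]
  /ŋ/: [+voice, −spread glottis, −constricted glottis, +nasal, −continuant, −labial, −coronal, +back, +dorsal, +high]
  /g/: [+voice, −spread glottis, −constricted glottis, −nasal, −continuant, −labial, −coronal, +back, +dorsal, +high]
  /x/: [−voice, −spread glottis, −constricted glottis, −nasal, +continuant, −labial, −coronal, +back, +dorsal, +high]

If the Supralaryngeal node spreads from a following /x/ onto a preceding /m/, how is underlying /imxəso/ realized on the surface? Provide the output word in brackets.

[iɣxəso]

Terminals under Supralaryngeal in this geometry: [nasal], [continuant], [labial], [round], [coronal], [distributed], [strident], [anterior], [back], [dorsal], [high].
The target acquires /x/'s values for everything under Supralaryngeal — [−nasal], [+continuant], [−labial], [−coronal], [+back], [+dorsal], [+high] — while keeping its own [voice], [spread glottis], [constricted glottis].
Among the inventory, only /ɣ/ has exactly this specification, giving the surface form [iɣxəso].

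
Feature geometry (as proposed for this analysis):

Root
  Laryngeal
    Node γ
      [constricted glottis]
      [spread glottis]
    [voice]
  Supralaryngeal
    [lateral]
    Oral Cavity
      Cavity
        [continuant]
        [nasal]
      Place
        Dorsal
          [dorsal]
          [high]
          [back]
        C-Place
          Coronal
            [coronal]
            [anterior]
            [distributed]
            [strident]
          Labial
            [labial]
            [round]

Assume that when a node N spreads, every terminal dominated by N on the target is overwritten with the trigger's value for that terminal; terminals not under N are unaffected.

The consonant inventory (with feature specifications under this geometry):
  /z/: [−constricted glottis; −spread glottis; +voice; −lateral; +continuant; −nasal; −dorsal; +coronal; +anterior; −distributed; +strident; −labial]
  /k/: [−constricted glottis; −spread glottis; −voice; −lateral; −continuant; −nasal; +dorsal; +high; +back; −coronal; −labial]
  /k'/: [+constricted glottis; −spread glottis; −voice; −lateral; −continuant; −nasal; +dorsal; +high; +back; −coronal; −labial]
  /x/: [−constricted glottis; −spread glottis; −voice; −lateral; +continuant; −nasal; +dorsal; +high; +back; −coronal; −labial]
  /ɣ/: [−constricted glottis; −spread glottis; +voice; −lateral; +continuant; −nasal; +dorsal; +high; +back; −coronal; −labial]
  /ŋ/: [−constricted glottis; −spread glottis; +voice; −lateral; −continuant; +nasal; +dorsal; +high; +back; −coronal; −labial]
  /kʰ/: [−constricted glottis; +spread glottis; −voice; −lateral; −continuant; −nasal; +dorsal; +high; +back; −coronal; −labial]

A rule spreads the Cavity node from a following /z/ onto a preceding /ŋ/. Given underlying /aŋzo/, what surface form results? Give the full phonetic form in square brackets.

[aɣzo]

Terminals under Cavity in this geometry: [continuant], [nasal].
Spreading Cavity from /z/ onto /ŋ/ replaces those values with /z/'s: [+continuant], [−nasal]. Features outside Cavity ([constricted glottis], [spread glottis], [voice], …) stay as in /ŋ/.
This feature bundle is that of [ɣ], so /aŋzo/ surfaces as [aɣzo].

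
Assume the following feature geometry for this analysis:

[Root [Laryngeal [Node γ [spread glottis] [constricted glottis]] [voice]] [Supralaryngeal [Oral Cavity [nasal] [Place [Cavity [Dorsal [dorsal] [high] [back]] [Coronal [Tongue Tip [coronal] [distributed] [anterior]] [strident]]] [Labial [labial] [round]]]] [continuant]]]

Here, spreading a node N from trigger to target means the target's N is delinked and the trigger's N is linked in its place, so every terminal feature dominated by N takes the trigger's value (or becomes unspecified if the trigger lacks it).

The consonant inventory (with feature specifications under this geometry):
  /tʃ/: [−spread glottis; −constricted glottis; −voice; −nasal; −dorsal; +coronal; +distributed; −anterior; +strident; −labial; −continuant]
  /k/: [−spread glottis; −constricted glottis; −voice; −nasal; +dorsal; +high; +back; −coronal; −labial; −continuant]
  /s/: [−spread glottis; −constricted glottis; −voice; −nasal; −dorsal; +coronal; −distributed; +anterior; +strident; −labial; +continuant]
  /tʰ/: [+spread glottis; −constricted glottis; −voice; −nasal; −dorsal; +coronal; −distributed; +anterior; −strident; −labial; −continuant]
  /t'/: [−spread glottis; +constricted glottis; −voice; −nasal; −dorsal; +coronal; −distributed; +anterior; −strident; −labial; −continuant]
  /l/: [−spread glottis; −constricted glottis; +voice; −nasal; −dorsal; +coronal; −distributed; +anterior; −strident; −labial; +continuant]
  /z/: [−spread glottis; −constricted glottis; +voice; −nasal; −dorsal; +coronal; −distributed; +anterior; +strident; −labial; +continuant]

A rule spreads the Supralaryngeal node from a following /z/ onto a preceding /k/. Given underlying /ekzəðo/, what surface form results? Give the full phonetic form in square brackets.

[eszəðo]

The Supralaryngeal node dominates the terminals [nasal], [dorsal], [high], [back], [coronal], [distributed], [anterior], [strident], [labial], [round], [continuant].
Spreading Supralaryngeal from /z/ onto /k/ replaces those values with /z/'s: [−nasal], [−dorsal], [+coronal], [−distributed], [+anterior], [+strident], [−labial], [+continuant]. Features outside Supralaryngeal ([spread glottis], [constricted glottis], [voice]) stay as in /k/.
The resulting bundle matches /s/ in the inventory; substituting it for /k/ gives [eszəðo].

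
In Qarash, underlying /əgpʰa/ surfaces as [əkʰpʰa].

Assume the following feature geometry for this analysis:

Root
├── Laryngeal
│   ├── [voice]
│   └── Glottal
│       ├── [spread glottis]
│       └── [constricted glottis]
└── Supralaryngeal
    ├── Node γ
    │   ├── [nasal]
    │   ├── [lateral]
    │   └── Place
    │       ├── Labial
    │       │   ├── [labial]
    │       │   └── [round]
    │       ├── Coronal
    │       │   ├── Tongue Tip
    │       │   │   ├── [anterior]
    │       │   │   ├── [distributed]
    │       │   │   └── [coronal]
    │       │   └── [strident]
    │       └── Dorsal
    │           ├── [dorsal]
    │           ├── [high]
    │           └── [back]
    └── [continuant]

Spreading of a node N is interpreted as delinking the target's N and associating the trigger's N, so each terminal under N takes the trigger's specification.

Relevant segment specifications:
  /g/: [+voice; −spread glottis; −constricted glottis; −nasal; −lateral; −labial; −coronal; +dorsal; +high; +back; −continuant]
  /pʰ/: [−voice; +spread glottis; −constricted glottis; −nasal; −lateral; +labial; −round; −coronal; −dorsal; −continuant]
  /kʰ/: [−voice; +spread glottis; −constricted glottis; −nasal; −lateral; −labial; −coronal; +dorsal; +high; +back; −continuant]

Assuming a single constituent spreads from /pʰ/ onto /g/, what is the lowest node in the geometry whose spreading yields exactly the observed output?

/g/ and [kʰ] differ in [voice], [spread glottis]; every other specified feature is identical.
These terminals are all dominated by Laryngeal, and no proper subconstituent of Laryngeal covers them all; Laryngeal is their lowest common ancestor.
Delinking /g/'s Laryngeal and associating /pʰ/'s Laryngeal gives precisely the feature bundle of [kʰ].
Had Root spread, [dorsal], [labial] would have taken /pʰ/'s values; they stay as in /g/, confirming the spreading constituent is exactly Laryngeal.

Laryngeal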